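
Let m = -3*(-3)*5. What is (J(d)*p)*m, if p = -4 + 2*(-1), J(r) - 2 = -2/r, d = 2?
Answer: -270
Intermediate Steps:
J(r) = 2 - 2/r
p = -6 (p = -4 - 2 = -6)
m = 45 (m = 9*5 = 45)
(J(d)*p)*m = ((2 - 2/2)*(-6))*45 = ((2 - 2*½)*(-6))*45 = ((2 - 1)*(-6))*45 = (1*(-6))*45 = -6*45 = -270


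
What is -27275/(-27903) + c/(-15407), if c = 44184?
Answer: -1635091/864993 ≈ -1.8903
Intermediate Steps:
-27275/(-27903) + c/(-15407) = -27275/(-27903) + 44184/(-15407) = -27275*(-1/27903) + 44184*(-1/15407) = 27275/27903 - 6312/2201 = -1635091/864993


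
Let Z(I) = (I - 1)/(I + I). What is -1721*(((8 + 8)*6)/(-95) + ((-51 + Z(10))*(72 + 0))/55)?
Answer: 604143282/5225 ≈ 1.1563e+5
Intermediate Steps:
Z(I) = (-1 + I)/(2*I) (Z(I) = (-1 + I)/((2*I)) = (-1 + I)*(1/(2*I)) = (-1 + I)/(2*I))
-1721*(((8 + 8)*6)/(-95) + ((-51 + Z(10))*(72 + 0))/55) = -1721*(((8 + 8)*6)/(-95) + ((-51 + (1/2)*(-1 + 10)/10)*(72 + 0))/55) = -1721*((16*6)*(-1/95) + ((-51 + (1/2)*(1/10)*9)*72)*(1/55)) = -1721*(96*(-1/95) + ((-51 + 9/20)*72)*(1/55)) = -1721*(-96/95 - 1011/20*72*(1/55)) = -1721*(-96/95 - 18198/5*1/55) = -1721*(-96/95 - 18198/275) = -1721*(-351042/5225) = 604143282/5225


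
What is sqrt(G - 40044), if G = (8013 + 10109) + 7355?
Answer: I*sqrt(14567) ≈ 120.69*I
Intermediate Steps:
G = 25477 (G = 18122 + 7355 = 25477)
sqrt(G - 40044) = sqrt(25477 - 40044) = sqrt(-14567) = I*sqrt(14567)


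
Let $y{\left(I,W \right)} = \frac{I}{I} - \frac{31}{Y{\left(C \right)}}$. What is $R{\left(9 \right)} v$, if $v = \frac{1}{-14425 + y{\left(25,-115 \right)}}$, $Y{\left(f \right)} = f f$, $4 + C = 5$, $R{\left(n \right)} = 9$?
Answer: $- \frac{9}{14455} \approx -0.00062262$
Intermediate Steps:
$C = 1$ ($C = -4 + 5 = 1$)
$Y{\left(f \right)} = f^{2}$
$y{\left(I,W \right)} = -30$ ($y{\left(I,W \right)} = \frac{I}{I} - \frac{31}{1^{2}} = 1 - \frac{31}{1} = 1 - 31 = -30$)
$v = - \frac{1}{14455}$ ($v = \frac{1}{-14425 - 30} = \frac{1}{-14455} = - \frac{1}{14455} \approx -6.918 \cdot 10^{-5}$)
$R{\left(9 \right)} v = 9 \left(- \frac{1}{14455}\right) = - \frac{9}{14455}$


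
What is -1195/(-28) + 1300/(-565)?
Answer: 127755/3164 ≈ 40.378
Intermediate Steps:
-1195/(-28) + 1300/(-565) = -1195*(-1/28) + 1300*(-1/565) = 1195/28 - 260/113 = 127755/3164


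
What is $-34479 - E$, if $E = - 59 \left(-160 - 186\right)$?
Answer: $-54893$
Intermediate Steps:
$E = 20414$ ($E = \left(-59\right) \left(-346\right) = 20414$)
$-34479 - E = -34479 - 20414 = -54893$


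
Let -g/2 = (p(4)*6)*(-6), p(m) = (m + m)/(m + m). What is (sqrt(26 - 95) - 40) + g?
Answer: 32 + I*sqrt(69) ≈ 32.0 + 8.3066*I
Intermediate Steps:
p(m) = 1 (p(m) = (2*m)/((2*m)) = (2*m)*(1/(2*m)) = 1)
g = 72 (g = -2*1*6*(-6) = -12*(-6) = -2*(-36) = 72)
(sqrt(26 - 95) - 40) + g = (sqrt(26 - 95) - 40) + 72 = (sqrt(-69) - 40) + 72 = (I*sqrt(69) - 40) + 72 = (-40 + I*sqrt(69)) + 72 = 32 + I*sqrt(69)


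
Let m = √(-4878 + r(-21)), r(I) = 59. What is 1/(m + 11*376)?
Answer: 4136/17111315 - I*√4819/17111315 ≈ 0.00024171 - 4.0569e-6*I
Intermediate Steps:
m = I*√4819 (m = √(-4878 + 59) = √(-4819) = I*√4819 ≈ 69.419*I)
1/(m + 11*376) = 1/(I*√4819 + 11*376) = 1/(I*√4819 + 4136) = 1/(4136 + I*√4819)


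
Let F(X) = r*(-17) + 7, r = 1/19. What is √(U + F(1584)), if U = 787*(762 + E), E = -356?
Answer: √115349646/19 ≈ 565.27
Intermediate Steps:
r = 1/19 ≈ 0.052632
U = 319522 (U = 787*(762 - 356) = 787*406 = 319522)
F(X) = 116/19 (F(X) = (1/19)*(-17) + 7 = -17/19 + 7 = 116/19)
√(U + F(1584)) = √(319522 + 116/19) = √(6071034/19) = √115349646/19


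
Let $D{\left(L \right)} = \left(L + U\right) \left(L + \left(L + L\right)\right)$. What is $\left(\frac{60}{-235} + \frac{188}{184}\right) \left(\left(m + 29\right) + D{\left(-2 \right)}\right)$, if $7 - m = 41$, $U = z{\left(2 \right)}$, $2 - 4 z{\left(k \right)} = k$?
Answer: $\frac{11599}{2162} \approx 5.3649$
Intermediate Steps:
$z{\left(k \right)} = \frac{1}{2} - \frac{k}{4}$
$U = 0$ ($U = \frac{1}{2} - \frac{1}{2} = 0$)
$m = -34$ ($m = 7 - 41 = -34$)
$D{\left(L \right)} = 3 L^{2}$ ($D{\left(L \right)} = \left(L + 0\right) \left(L + \left(L + L\right)\right) = L \left(L + 2 L\right) = L 3 L = 3 L^{2}$)
$\left(\frac{60}{-235} + \frac{188}{184}\right) \left(\left(m + 29\right) + D{\left(-2 \right)}\right) = \left(\frac{60}{-235} + \frac{188}{184}\right) \left(\left(-34 + 29\right) + 3 \left(-2\right)^{2}\right) = \left(60 \left(- \frac{1}{235}\right) + 188 \cdot \frac{1}{184}\right) \left(-5 + 3 \cdot 4\right) = \left(- \frac{12}{47} + \frac{47}{46}\right) \left(-5 + 12\right) = \frac{1657}{2162} \cdot 7 = \frac{11599}{2162}$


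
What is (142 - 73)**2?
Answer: 4761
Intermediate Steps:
(142 - 73)**2 = 69**2 = 4761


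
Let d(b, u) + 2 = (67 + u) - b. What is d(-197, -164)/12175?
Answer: 98/12175 ≈ 0.0080493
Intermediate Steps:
d(b, u) = 65 + u - b (d(b, u) = -2 + ((67 + u) - b) = -2 + (67 + u - b) = 65 + u - b)
d(-197, -164)/12175 = (65 - 164 - 1*(-197))/12175 = (65 - 164 + 197)*(1/12175) = 98*(1/12175) = 98/12175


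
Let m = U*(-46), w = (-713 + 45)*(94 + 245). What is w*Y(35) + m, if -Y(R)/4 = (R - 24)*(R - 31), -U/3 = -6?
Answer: 39854724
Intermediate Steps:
U = 18 (U = -3*(-6) = 18)
Y(R) = -4*(-31 + R)*(-24 + R) (Y(R) = -4*(R - 24)*(R - 31) = -4*(-24 + R)*(-31 + R) = -4*(-31 + R)*(-24 + R))
w = -226452 (w = -668*339 = -226452)
m = -828 (m = 18*(-46) = -828)
w*Y(35) + m = -226452*(-2976 - 4*35² + 220*35) - 828 = -226452*(-2976 - 4*1225 + 7700) - 828 = -226452*(-2976 - 4900 + 7700) - 828 = -226452*(-176) - 828 = 39855552 - 828 = 39854724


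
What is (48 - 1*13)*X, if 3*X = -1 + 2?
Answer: 35/3 ≈ 11.667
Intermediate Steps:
X = 1/3 (X = (-1 + 2)/3 = (1/3)*1 = 1/3 ≈ 0.33333)
(48 - 1*13)*X = (48 - 1*13)*(1/3) = (48 - 13)*(1/3) = 35*(1/3) = 35/3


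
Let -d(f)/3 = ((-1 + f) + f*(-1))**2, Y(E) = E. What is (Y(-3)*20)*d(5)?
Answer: 180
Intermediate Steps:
d(f) = -3 (d(f) = -3*((-1 + f) + f*(-1))**2 = -3*((-1 + f) - f)**2 = -3*(-1)**2 = -3*1 = -3)
(Y(-3)*20)*d(5) = -3*20*(-3) = -60*(-3) = 180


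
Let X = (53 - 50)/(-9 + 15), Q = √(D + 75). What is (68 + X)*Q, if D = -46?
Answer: 137*√29/2 ≈ 368.88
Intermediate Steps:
Q = √29 (Q = √(-46 + 75) = √29 ≈ 5.3852)
X = ½ (X = 3/6 = 3*(⅙) = ½ ≈ 0.50000)
(68 + X)*Q = (68 + ½)*√29 = 137*√29/2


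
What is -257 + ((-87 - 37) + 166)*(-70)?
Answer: -3197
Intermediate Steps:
-257 + ((-87 - 37) + 166)*(-70) = -257 + (-124 + 166)*(-70) = -257 + 42*(-70) = -257 - 2940 = -3197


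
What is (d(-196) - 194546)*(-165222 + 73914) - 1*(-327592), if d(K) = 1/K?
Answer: 124347539581/7 ≈ 1.7764e+10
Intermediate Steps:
(d(-196) - 194546)*(-165222 + 73914) - 1*(-327592) = (1/(-196) - 194546)*(-165222 + 73914) - 1*(-327592) = (-1/196 - 194546)*(-91308) + 327592 = -38131017/196*(-91308) + 327592 = 124345246437/7 + 327592 = 124347539581/7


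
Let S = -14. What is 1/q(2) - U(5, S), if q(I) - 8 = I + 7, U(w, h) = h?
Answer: 239/17 ≈ 14.059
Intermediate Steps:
q(I) = 15 + I (q(I) = 8 + (I + 7) = 8 + (7 + I) = 15 + I)
1/q(2) - U(5, S) = 1/(15 + 2) - 1*(-14) = 1/17 + 14 = 239/17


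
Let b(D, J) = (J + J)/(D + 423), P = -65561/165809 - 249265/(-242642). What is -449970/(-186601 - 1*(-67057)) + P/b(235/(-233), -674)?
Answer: 112232039498054658549/31470702419893358356 ≈ 3.5662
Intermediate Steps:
P = 25422528223/40232227378 (P = -65561*1/165809 - 249265*(-1/242642) = -65561/165809 + 249265/242642 = 25422528223/40232227378 ≈ 0.63190)
b(D, J) = 2*J/(423 + D) (b(D, J) = (2*J)/(423 + D) = 2*J/(423 + D))
-449970/(-186601 - 1*(-67057)) + P/b(235/(-233), -674) = -449970/(-186601 - 1*(-67057)) + 25422528223/(40232227378*((2*(-674)/(423 + 235/(-233))))) = -449970/(-186601 + 67057) + 25422528223/(40232227378*((2*(-674)/(423 + 235*(-1/233))))) = -449970/(-119544) + 25422528223/(40232227378*((2*(-674)/(423 - 235/233)))) = -449970*(-1/119544) + 25422528223/(40232227378*((2*(-674)/(98324/233)))) = 74995/19924 + 25422528223/(40232227378*((2*(-674)*(233/98324)))) = 74995/19924 + 25422528223/(40232227378*(-78521/24581)) = 74995/19924 + (25422528223/40232227378)*(-24581/78521) = 74995/19924 - 624911166249563/3159074725947938 = 112232039498054658549/31470702419893358356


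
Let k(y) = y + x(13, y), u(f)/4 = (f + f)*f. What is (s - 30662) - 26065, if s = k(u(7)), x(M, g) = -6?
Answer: -56341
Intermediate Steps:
u(f) = 8*f² (u(f) = 4*((f + f)*f) = 4*((2*f)*f) = 4*(2*f²) = 8*f²)
k(y) = -6 + y (k(y) = y - 6 = -6 + y)
s = 386 (s = -6 + 8*7² = -6 + 8*49 = -6 + 392 = 386)
(s - 30662) - 26065 = (386 - 30662) - 26065 = -30276 - 26065 = -56341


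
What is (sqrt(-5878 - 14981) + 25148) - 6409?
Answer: 18739 + I*sqrt(20859) ≈ 18739.0 + 144.43*I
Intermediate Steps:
(sqrt(-5878 - 14981) + 25148) - 6409 = (sqrt(-20859) + 25148) - 6409 = (I*sqrt(20859) + 25148) - 6409 = (25148 + I*sqrt(20859)) - 6409 = 18739 + I*sqrt(20859)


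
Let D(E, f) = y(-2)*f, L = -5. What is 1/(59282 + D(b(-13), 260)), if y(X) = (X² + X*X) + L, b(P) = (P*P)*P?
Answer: 1/60062 ≈ 1.6649e-5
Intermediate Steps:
b(P) = P³ (b(P) = P²*P = P³)
y(X) = -5 + 2*X² (y(X) = (X² + X*X) - 5 = (X² + X²) - 5 = 2*X² - 5 = -5 + 2*X²)
D(E, f) = 3*f (D(E, f) = (-5 + 2*(-2)²)*f = (-5 + 2*4)*f = (-5 + 8)*f = 3*f)
1/(59282 + D(b(-13), 260)) = 1/(59282 + 3*260) = 1/(59282 + 780) = 1/60062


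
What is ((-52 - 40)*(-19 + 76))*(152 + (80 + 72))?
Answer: -1594176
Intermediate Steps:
((-52 - 40)*(-19 + 76))*(152 + (80 + 72)) = (-92*57)*(152 + 152) = -5244*304 = -1594176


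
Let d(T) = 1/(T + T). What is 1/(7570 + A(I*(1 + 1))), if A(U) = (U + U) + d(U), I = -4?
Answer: 16/120863 ≈ 0.00013238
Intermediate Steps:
d(T) = 1/(2*T)
A(U) = 1/(2*U) + 2*U (A(U) = (U + U) + 1/(2*U) = 2*U + 1/(2*U) = 1/(2*U) + 2*U)
1/(7570 + A(I*(1 + 1))) = 1/(7570 + (1/(2*((-4*(1 + 1)))) + 2*(-4*(1 + 1)))) = 1/(7570 + (1/(2*((-4*2))) + 2*(-4*2))) = 1/(7570 + ((½)/(-8) + 2*(-8))) = 1/(7570 + ((½)*(-⅛) - 16)) = 1/(7570 + (-1/16 - 16)) = 1/(7570 - 257/16) = 1/(120863/16) = 16/120863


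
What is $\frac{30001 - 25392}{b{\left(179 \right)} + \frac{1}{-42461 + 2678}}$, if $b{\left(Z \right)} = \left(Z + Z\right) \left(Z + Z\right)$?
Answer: $\frac{183359847}{5098748411} \approx 0.035962$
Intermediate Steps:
$b{\left(Z \right)} = 4 Z^{2}$ ($b{\left(Z \right)} = 2 Z 2 Z = 4 Z^{2}$)
$\frac{30001 - 25392}{b{\left(179 \right)} + \frac{1}{-42461 + 2678}} = \frac{30001 - 25392}{4 \cdot 179^{2} + \frac{1}{-42461 + 2678}} = \frac{4609}{4 \cdot 32041 + \frac{1}{-39783}} = \frac{4609}{128164 - \frac{1}{39783}} = \frac{4609}{\frac{5098748411}{39783}} = 4609 \cdot \frac{39783}{5098748411} = \frac{183359847}{5098748411}$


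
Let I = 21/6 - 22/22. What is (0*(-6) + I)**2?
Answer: 25/4 ≈ 6.2500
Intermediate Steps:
I = 5/2 (I = 21*(1/6) - 22*1/22 = 7/2 - 1 = 5/2 ≈ 2.5000)
(0*(-6) + I)**2 = (0*(-6) + 5/2)**2 = (0 + 5/2)**2 = (5/2)**2 = 25/4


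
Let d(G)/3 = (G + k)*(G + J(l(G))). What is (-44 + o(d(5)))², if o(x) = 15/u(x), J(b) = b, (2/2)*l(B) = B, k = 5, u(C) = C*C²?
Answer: 6272639841600001/3240000000000 ≈ 1936.0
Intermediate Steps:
u(C) = C³
l(B) = B
d(G) = 6*G*(5 + G) (d(G) = 3*((G + 5)*(G + G)) = 3*((5 + G)*(2*G)) = 3*(2*G*(5 + G)) = 6*G*(5 + G))
o(x) = 15/x³ (o(x) = 15/(x³) = 15/x³)
(-44 + o(d(5)))² = (-44 + 15/(6*5*(5 + 5))³)² = (-44 + 15/(6*5*10)³)² = (-44 + 15/300³)² = (-44 + 15*(1/27000000))² = (-44 + 1/1800000)² = (-79199999/1800000)² = 6272639841600001/3240000000000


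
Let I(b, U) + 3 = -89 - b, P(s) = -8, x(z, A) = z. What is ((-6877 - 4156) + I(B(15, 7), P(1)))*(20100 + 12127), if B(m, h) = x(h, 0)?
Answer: -358750964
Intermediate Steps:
B(m, h) = h
I(b, U) = -92 - b (I(b, U) = -3 + (-89 - b) = -92 - b)
((-6877 - 4156) + I(B(15, 7), P(1)))*(20100 + 12127) = ((-6877 - 4156) + (-92 - 1*7))*(20100 + 12127) = (-11033 + (-92 - 7))*32227 = (-11033 - 99)*32227 = -11132*32227 = -358750964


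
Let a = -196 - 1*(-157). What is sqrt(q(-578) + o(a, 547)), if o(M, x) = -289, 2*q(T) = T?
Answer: 17*I*sqrt(2) ≈ 24.042*I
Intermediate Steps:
a = -39 (a = -196 + 157 = -39)
q(T) = T/2
sqrt(q(-578) + o(a, 547)) = sqrt((1/2)*(-578) - 289) = sqrt(-289 - 289) = sqrt(-578) = 17*I*sqrt(2)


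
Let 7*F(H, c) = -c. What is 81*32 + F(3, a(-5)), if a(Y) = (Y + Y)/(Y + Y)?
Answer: 18143/7 ≈ 2591.9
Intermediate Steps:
a(Y) = 1 (a(Y) = (2*Y)/((2*Y)) = (2*Y)*(1/(2*Y)) = 1)
F(H, c) = -c/7 (F(H, c) = (-c)/7 = -c/7)
81*32 + F(3, a(-5)) = 81*32 - ⅐*1 = 2592 - ⅐ = 18143/7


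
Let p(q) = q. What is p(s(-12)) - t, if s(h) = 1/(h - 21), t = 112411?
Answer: -3709564/33 ≈ -1.1241e+5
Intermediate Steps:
s(h) = 1/(-21 + h)
p(s(-12)) - t = 1/(-21 - 12) - 1*112411 = 1/(-33) - 112411 = -1/33 - 112411 = -3709564/33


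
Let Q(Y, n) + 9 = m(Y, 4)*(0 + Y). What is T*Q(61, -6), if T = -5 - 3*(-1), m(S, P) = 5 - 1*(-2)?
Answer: -836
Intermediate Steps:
m(S, P) = 7 (m(S, P) = 5 + 2 = 7)
Q(Y, n) = -9 + 7*Y (Q(Y, n) = -9 + 7*(0 + Y) = -9 + 7*Y)
T = -2 (T = -5 + 3 = -2)
T*Q(61, -6) = -2*(-9 + 7*61) = -2*(-9 + 427) = -2*418 = -836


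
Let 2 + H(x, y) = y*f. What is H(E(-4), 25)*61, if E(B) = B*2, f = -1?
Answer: -1647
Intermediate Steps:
E(B) = 2*B
H(x, y) = -2 - y (H(x, y) = -2 + y*(-1) = -2 - y)
H(E(-4), 25)*61 = (-2 - 1*25)*61 = (-2 - 25)*61 = -27*61 = -1647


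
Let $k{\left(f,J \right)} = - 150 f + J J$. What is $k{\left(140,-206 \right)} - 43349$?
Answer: $-21913$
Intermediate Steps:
$k{\left(f,J \right)} = J^{2} - 150 f$ ($k{\left(f,J \right)} = - 150 f + J^{2} = J^{2} - 150 f$)
$k{\left(140,-206 \right)} - 43349 = \left(\left(-206\right)^{2} - 21000\right) - 43349 = \left(42436 - 21000\right) - 43349 = 21436 - 43349 = -21913$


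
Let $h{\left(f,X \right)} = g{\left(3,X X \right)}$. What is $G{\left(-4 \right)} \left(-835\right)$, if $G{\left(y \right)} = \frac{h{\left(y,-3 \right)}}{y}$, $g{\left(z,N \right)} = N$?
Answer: $\frac{7515}{4} \approx 1878.8$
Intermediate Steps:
$h{\left(f,X \right)} = X^{2}$ ($h{\left(f,X \right)} = X X = X^{2}$)
$G{\left(y \right)} = \frac{9}{y}$ ($G{\left(y \right)} = \frac{\left(-3\right)^{2}}{y} = \frac{9}{y}$)
$G{\left(-4 \right)} \left(-835\right) = \frac{9}{-4} \left(-835\right) = 9 \left(- \frac{1}{4}\right) \left(-835\right) = \left(- \frac{9}{4}\right) \left(-835\right) = \frac{7515}{4}$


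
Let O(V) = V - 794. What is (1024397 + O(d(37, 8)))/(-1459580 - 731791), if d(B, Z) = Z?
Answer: -1023611/2191371 ≈ -0.46711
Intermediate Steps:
O(V) = -794 + V
(1024397 + O(d(37, 8)))/(-1459580 - 731791) = (1024397 + (-794 + 8))/(-1459580 - 731791) = (1024397 - 786)/(-2191371) = 1023611*(-1/2191371) = -1023611/2191371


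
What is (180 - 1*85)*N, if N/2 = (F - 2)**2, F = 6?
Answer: 3040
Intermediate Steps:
N = 32 (N = 2*(6 - 2)**2 = 2*4**2 = 2*16 = 32)
(180 - 1*85)*N = (180 - 1*85)*32 = (180 - 85)*32 = 95*32 = 3040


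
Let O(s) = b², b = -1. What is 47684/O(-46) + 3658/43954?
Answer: 1047953097/21977 ≈ 47684.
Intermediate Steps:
O(s) = 1 (O(s) = (-1)² = 1)
47684/O(-46) + 3658/43954 = 47684/1 + 3658/43954 = 47684*1 + 3658*(1/43954) = 47684 + 1829/21977 = 1047953097/21977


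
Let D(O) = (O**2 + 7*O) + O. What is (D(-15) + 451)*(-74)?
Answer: -41144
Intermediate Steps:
D(O) = O**2 + 8*O
(D(-15) + 451)*(-74) = (-15*(8 - 15) + 451)*(-74) = (-15*(-7) + 451)*(-74) = (105 + 451)*(-74) = 556*(-74) = -41144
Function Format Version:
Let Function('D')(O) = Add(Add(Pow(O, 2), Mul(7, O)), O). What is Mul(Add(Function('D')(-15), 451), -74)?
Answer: -41144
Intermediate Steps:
Function('D')(O) = Add(Pow(O, 2), Mul(8, O))
Mul(Add(Function('D')(-15), 451), -74) = Mul(Add(Mul(-15, Add(8, -15)), 451), -74) = Mul(Add(Mul(-15, -7), 451), -74) = Mul(Add(105, 451), -74) = Mul(556, -74) = -41144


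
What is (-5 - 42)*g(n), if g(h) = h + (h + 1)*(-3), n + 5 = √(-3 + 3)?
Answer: -329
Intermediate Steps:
n = -5 (n = -5 + √(-3 + 3) = -5 + √0 = -5 + 0 = -5)
g(h) = -3 - 2*h (g(h) = h + (1 + h)*(-3) = h + (-3 - 3*h) = -3 - 2*h)
(-5 - 42)*g(n) = (-5 - 42)*(-3 - 2*(-5)) = -47*(-3 + 10) = -47*7 = -329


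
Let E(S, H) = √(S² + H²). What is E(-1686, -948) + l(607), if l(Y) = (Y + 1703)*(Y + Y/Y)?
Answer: 1404480 + 30*√4157 ≈ 1.4064e+6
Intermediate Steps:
E(S, H) = √(H² + S²)
l(Y) = (1 + Y)*(1703 + Y) (l(Y) = (1703 + Y)*(Y + 1) = (1703 + Y)*(1 + Y) = (1 + Y)*(1703 + Y))
E(-1686, -948) + l(607) = √((-948)² + (-1686)²) + (1703 + 607² + 1704*607) = √(898704 + 2842596) + (1703 + 368449 + 1034328) = √3741300 + 1404480 = 30*√4157 + 1404480 = 1404480 + 30*√4157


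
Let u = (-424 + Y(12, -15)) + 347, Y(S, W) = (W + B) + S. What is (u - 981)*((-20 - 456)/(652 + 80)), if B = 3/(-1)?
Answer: 126616/183 ≈ 691.89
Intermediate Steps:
B = -3 (B = 3*(-1) = -3)
Y(S, W) = -3 + S + W (Y(S, W) = (W - 3) + S = (-3 + W) + S = -3 + S + W)
u = -83 (u = (-424 + (-3 + 12 - 15)) + 347 = (-424 - 6) + 347 = -430 + 347 = -83)
(u - 981)*((-20 - 456)/(652 + 80)) = (-83 - 981)*((-20 - 456)/(652 + 80)) = -(-506464)/732 = -1064*(-119/183) = 126616/183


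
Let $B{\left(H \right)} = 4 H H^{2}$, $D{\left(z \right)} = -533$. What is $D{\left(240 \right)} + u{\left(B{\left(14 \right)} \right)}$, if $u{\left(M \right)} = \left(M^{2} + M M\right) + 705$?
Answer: $240945324$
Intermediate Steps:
$B{\left(H \right)} = 4 H^{3}$
$u{\left(M \right)} = 705 + 2 M^{2}$ ($u{\left(M \right)} = \left(M^{2} + M^{2}\right) + 705 = 2 M^{2} + 705 = 705 + 2 M^{2}$)
$D{\left(240 \right)} + u{\left(B{\left(14 \right)} \right)} = -533 + \left(705 + 2 \left(4 \cdot 14^{3}\right)^{2}\right) = -533 + \left(705 + 2 \left(4 \cdot 2744\right)^{2}\right) = -533 + \left(705 + 2 \cdot 10976^{2}\right) = -533 + \left(705 + 2 \cdot 120472576\right) = -533 + \left(705 + 240945152\right) = -533 + 240945857 = 240945324$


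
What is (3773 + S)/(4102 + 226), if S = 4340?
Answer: 8113/4328 ≈ 1.8745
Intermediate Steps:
(3773 + S)/(4102 + 226) = (3773 + 4340)/(4102 + 226) = 8113/4328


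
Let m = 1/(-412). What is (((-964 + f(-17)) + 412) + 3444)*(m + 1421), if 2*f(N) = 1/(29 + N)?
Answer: 40635568459/9888 ≈ 4.1096e+6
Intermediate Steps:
f(N) = 1/(2*(29 + N))
m = -1/412 ≈ -0.0024272
(((-964 + f(-17)) + 412) + 3444)*(m + 1421) = (((-964 + 1/(2*(29 - 17))) + 412) + 3444)*(-1/412 + 1421) = (((-964 + (½)/12) + 412) + 3444)*(585451/412) = (((-964 + (½)*(1/12)) + 412) + 3444)*(585451/412) = (((-964 + 1/24) + 412) + 3444)*(585451/412) = ((-23135/24 + 412) + 3444)*(585451/412) = (-13247/24 + 3444)*(585451/412) = (69409/24)*(585451/412) = 40635568459/9888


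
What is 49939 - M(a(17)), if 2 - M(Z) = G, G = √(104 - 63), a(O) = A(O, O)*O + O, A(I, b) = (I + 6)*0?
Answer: 49937 + √41 ≈ 49943.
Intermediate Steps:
A(I, b) = 0 (A(I, b) = (6 + I)*0 = 0)
a(O) = O (a(O) = 0*O + O = 0 + O = O)
G = √41 ≈ 6.4031
M(Z) = 2 - √41
49939 - M(a(17)) = 49939 - (2 - √41) = 49939 + (-2 + √41) = 49937 + √41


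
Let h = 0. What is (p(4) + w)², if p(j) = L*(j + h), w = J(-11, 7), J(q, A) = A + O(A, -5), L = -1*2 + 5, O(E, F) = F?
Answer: 196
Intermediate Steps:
L = 3 (L = -2 + 5 = 3)
J(q, A) = -5 + A (J(q, A) = A - 5 = -5 + A)
w = 2 (w = -5 + 7 = 2)
p(j) = 3*j (p(j) = 3*(j + 0) = 3*j)
(p(4) + w)² = (3*4 + 2)² = (12 + 2)² = 14² = 196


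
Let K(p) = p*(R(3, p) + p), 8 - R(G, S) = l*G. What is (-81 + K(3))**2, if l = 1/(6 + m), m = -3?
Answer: 2601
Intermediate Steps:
l = 1/3 (l = 1/(6 - 3) = 1/3 ≈ 0.33333)
R(G, S) = 8 - G/3
K(p) = p*(7 + p) (K(p) = p*((8 - 1/3*3) + p) = p*((8 - 1) + p) = p*(7 + p))
(-81 + K(3))**2 = (-81 + 3*(7 + 3))**2 = (-81 + 3*10)**2 = (-81 + 30)**2 = (-51)**2 = 2601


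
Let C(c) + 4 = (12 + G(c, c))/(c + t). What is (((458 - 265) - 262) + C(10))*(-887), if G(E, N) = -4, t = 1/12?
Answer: 7749719/121 ≈ 64047.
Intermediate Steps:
t = 1/12 ≈ 0.083333
C(c) = -4 + 8/(1/12 + c) (C(c) = -4 + (12 - 4)/(c + 1/12) = -4 + 8/(1/12 + c))
(((458 - 265) - 262) + C(10))*(-887) = (((458 - 265) - 262) + 4*(23 - 12*10)/(1 + 12*10))*(-887) = ((193 - 262) + 4*(23 - 120)/(1 + 120))*(-887) = (-69 + 4*(-97)/121)*(-887) = (-69 + 4*(1/121)*(-97))*(-887) = (-69 - 388/121)*(-887) = -8737/121*(-887) = 7749719/121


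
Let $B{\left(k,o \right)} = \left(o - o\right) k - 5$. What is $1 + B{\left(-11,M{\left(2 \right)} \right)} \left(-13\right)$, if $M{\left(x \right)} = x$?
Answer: $66$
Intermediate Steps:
$B{\left(k,o \right)} = -5$ ($B{\left(k,o \right)} = 0 k - 5 = 0 - 5 = -5$)
$1 + B{\left(-11,M{\left(2 \right)} \right)} \left(-13\right) = 1 - -65 = 1 + 65 = 66$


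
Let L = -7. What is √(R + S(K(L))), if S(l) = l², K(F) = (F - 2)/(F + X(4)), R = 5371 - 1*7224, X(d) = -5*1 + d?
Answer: I*√118511/8 ≈ 43.032*I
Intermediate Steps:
X(d) = -5 + d
R = -1853 (R = 5371 - 7224 = -1853)
K(F) = (-2 + F)/(-1 + F) (K(F) = (F - 2)/(F + (-5 + 4)) = (-2 + F)/(F - 1) = (-2 + F)/(-1 + F))
√(R + S(K(L))) = √(-1853 + ((-2 - 7)/(-1 - 7))²) = √(-1853 + (-9/(-8))²) = √(-1853 + (-⅛*(-9))²) = √(-1853 + (9/8)²) = √(-1853 + 81/64) = √(-118511/64) = I*√118511/8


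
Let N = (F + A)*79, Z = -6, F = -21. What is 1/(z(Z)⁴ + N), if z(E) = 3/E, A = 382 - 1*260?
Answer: 16/127665 ≈ 0.00012533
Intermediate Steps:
A = 122 (A = 382 - 260 = 122)
N = 7979 (N = (-21 + 122)*79 = 101*79 = 7979)
1/(z(Z)⁴ + N) = 1/((3/(-6))⁴ + 7979) = 1/((3*(-⅙))⁴ + 7979) = 1/((-½)⁴ + 7979) = 1/(1/16 + 7979) = 1/(127665/16) = 16/127665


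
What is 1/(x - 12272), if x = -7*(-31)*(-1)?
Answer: -1/12489 ≈ -8.0070e-5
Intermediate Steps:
x = -217 (x = 217*(-1) = -217)
1/(x - 12272) = 1/(-217 - 12272) = 1/(-12489) = -1/12489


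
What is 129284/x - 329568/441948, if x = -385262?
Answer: -7671118002/7094407099 ≈ -1.0813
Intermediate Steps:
129284/x - 329568/441948 = 129284/(-385262) - 329568/441948 = 129284*(-1/385262) - 329568*1/441948 = -64642/192631 - 27464/36829 = -7671118002/7094407099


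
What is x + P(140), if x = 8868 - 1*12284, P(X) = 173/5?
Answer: -16907/5 ≈ -3381.4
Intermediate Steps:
P(X) = 173/5 (P(X) = 173*(⅕) = 173/5)
x = -3416 (x = 8868 - 12284 = -3416)
x + P(140) = -3416 + 173/5 = -16907/5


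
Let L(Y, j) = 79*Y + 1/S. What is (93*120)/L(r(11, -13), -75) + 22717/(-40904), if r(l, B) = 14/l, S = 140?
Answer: 233158251811/2111341768 ≈ 110.43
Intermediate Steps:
L(Y, j) = 1/140 + 79*Y (L(Y, j) = 79*Y + 1/140 = 1/140 + 79*Y)
(93*120)/L(r(11, -13), -75) + 22717/(-40904) = (93*120)/(1/140 + 79*(14/11)) + 22717/(-40904) = 11160/(1/140 + 79*(14*(1/11))) + 22717*(-1/40904) = 11160/(1/140 + 79*(14/11)) - 22717/40904 = 11160/(1/140 + 1106/11) - 22717/40904 = 11160/(154851/1540) - 22717/40904 = 11160*(1540/154851) - 22717/40904 = 5728800/51617 - 22717/40904 = 233158251811/2111341768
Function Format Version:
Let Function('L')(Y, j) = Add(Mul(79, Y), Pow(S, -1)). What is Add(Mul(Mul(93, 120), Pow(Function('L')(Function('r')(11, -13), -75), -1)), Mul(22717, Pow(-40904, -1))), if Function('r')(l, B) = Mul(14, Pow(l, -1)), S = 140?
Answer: Rational(233158251811, 2111341768) ≈ 110.43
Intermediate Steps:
Function('L')(Y, j) = Add(Rational(1, 140), Mul(79, Y)) (Function('L')(Y, j) = Add(Mul(79, Y), Pow(140, -1)) = Add(Mul(79, Y), Rational(1, 140)) = Add(Rational(1, 140), Mul(79, Y)))
Add(Mul(Mul(93, 120), Pow(Function('L')(Function('r')(11, -13), -75), -1)), Mul(22717, Pow(-40904, -1))) = Add(Mul(Mul(93, 120), Pow(Add(Rational(1, 140), Mul(79, Mul(14, Pow(11, -1)))), -1)), Mul(22717, Pow(-40904, -1))) = Add(Mul(11160, Pow(Add(Rational(1, 140), Mul(79, Mul(14, Rational(1, 11)))), -1)), Mul(22717, Rational(-1, 40904))) = Add(Mul(11160, Pow(Add(Rational(1, 140), Mul(79, Rational(14, 11))), -1)), Rational(-22717, 40904)) = Add(Mul(11160, Pow(Add(Rational(1, 140), Rational(1106, 11)), -1)), Rational(-22717, 40904)) = Add(Mul(11160, Pow(Rational(154851, 1540), -1)), Rational(-22717, 40904)) = Add(Mul(11160, Rational(1540, 154851)), Rational(-22717, 40904)) = Add(Rational(5728800, 51617), Rational(-22717, 40904)) = Rational(233158251811, 2111341768)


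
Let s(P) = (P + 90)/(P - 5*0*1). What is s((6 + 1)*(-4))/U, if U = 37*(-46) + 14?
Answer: 31/23632 ≈ 0.0013118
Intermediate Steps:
s(P) = (90 + P)/P (s(P) = (90 + P)/(P + 0*1) = (90 + P)/(P + 0) = (90 + P)/P)
U = -1688 (U = -1702 + 14 = -1688)
s((6 + 1)*(-4))/U = ((90 + (6 + 1)*(-4))/(((6 + 1)*(-4))))/(-1688) = ((90 + 7*(-4))/((7*(-4))))*(-1/1688) = ((90 - 28)/(-28))*(-1/1688) = -1/28*62*(-1/1688) = -31/14*(-1/1688) = 31/23632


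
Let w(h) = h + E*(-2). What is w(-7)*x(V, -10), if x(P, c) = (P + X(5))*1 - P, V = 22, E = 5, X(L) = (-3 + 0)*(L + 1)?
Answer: 306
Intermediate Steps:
X(L) = -3 - 3*L (X(L) = -3*(1 + L) = -3 - 3*L)
w(h) = -10 + h (w(h) = h + 5*(-2) = h - 10 = -10 + h)
x(P, c) = -18 (x(P, c) = (P + (-3 - 3*5))*1 - P = (P + (-3 - 15))*1 - P = (P - 18)*1 - P = (-18 + P)*1 - P = (-18 + P) - P = -18)
w(-7)*x(V, -10) = (-10 - 7)*(-18) = -17*(-18) = 306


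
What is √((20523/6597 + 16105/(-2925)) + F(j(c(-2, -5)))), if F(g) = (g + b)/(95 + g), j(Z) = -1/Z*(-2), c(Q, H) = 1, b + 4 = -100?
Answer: 2*I*√165633326373385/13864695 ≈ 1.8565*I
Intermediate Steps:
b = -104 (b = -4 - 100 = -104)
j(Z) = 2/Z
F(g) = (-104 + g)/(95 + g) (F(g) = (g - 104)/(95 + g) = (-104 + g)/(95 + g))
√((20523/6597 + 16105/(-2925)) + F(j(c(-2, -5)))) = √((20523/6597 + 16105/(-2925)) + (-104 + 2/1)/(95 + 2/1)) = √((20523*(1/6597) + 16105*(-1/2925)) + (-104 + 2*1)/(95 + 2*1)) = √((6841/2199 - 3221/585) + (-104 + 2)/(95 + 2)) = √(-1026998/428805 - 102/97) = √(-143356916/41594085) = 2*I*√165633326373385/13864695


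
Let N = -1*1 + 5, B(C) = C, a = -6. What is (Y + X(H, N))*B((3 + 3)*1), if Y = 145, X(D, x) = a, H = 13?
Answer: 834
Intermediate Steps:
N = 4 (N = -1 + 5 = 4)
X(D, x) = -6
(Y + X(H, N))*B((3 + 3)*1) = (145 - 6)*((3 + 3)*1) = 139*(6*1) = 139*6 = 834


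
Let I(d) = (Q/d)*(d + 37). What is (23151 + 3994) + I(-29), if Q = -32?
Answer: 787461/29 ≈ 27154.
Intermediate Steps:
I(d) = -32*(37 + d)/d (I(d) = (-32/d)*(d + 37) = (-32/d)*(37 + d) = -32*(37 + d)/d)
(23151 + 3994) + I(-29) = (23151 + 3994) + (-32 - 1184/(-29)) = 27145 + (-32 - 1184*(-1/29)) = 27145 + (-32 + 1184/29) = 27145 + 256/29 = 787461/29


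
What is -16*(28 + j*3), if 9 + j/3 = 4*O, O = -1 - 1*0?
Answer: 1424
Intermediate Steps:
O = -1 (O = -1 + 0 = -1)
j = -39 (j = -27 + 3*(4*(-1)) = -27 + 3*(-4) = -27 - 12 = -39)
-16*(28 + j*3) = -16*(28 - 39*3) = -16*(28 - 117) = -16*(-89) = 1424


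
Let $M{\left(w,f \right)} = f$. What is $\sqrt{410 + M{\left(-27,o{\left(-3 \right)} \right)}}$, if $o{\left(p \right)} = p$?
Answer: $\sqrt{407} \approx 20.174$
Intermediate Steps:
$\sqrt{410 + M{\left(-27,o{\left(-3 \right)} \right)}} = \sqrt{410 - 3} = \sqrt{407}$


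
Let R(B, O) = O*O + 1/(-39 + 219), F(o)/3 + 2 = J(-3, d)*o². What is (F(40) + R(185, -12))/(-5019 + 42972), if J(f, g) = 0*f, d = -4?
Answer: 24841/6831540 ≈ 0.0036362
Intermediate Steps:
J(f, g) = 0
F(o) = -6 (F(o) = -6 + 3*(0*o²) = -6 + 3*0 = -6 + 0 = -6)
R(B, O) = 1/180 + O² (R(B, O) = O² + 1/180 = 1/180 + O²)
(F(40) + R(185, -12))/(-5019 + 42972) = (-6 + (1/180 + (-12)²))/(-5019 + 42972) = (-6 + (1/180 + 144))/37953 = (-6 + 25921/180)*(1/37953) = (24841/180)*(1/37953) = 24841/6831540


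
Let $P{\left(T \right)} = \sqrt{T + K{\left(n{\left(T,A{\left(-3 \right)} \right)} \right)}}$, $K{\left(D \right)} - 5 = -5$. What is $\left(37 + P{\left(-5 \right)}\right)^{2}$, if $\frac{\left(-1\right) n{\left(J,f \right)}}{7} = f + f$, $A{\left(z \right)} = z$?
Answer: $\left(37 + i \sqrt{5}\right)^{2} \approx 1364.0 + 165.47 i$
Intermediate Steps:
$n{\left(J,f \right)} = - 14 f$ ($n{\left(J,f \right)} = - 7 \left(f + f\right) = - 7 \cdot 2 f = - 14 f$)
$K{\left(D \right)} = 0$ ($K{\left(D \right)} = 5 - 5 = 0$)
$P{\left(T \right)} = \sqrt{T}$ ($P{\left(T \right)} = \sqrt{T + 0} = \sqrt{T}$)
$\left(37 + P{\left(-5 \right)}\right)^{2} = \left(37 + \sqrt{-5}\right)^{2} = \left(37 + i \sqrt{5}\right)^{2}$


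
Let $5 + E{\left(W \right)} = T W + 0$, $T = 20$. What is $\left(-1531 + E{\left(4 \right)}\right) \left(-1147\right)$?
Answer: $1670032$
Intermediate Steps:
$E{\left(W \right)} = -5 + 20 W$ ($E{\left(W \right)} = -5 + \left(20 W + 0\right) = -5 + 20 W$)
$\left(-1531 + E{\left(4 \right)}\right) \left(-1147\right) = \left(-1531 + \left(-5 + 20 \cdot 4\right)\right) \left(-1147\right) = \left(-1531 + \left(-5 + 80\right)\right) \left(-1147\right) = \left(-1531 + 75\right) \left(-1147\right) = \left(-1456\right) \left(-1147\right) = 1670032$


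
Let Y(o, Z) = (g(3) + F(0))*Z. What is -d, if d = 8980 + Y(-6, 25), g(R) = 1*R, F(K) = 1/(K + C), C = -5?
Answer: -9050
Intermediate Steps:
F(K) = 1/(-5 + K) (F(K) = 1/(K - 5) = 1/(-5 + K))
g(R) = R
Y(o, Z) = 14*Z/5 (Y(o, Z) = (3 + 1/(-5 + 0))*Z = (3 + 1/(-5))*Z = (3 - ⅕)*Z = 14*Z/5)
d = 9050 (d = 8980 + (14/5)*25 = 8980 + 70 = 9050)
-d = -1*9050 = -9050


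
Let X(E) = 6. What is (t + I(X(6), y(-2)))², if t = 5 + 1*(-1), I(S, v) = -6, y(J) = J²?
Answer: 4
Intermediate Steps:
t = 4 (t = 5 - 1 = 4)
(t + I(X(6), y(-2)))² = (4 - 6)² = (-2)² = 4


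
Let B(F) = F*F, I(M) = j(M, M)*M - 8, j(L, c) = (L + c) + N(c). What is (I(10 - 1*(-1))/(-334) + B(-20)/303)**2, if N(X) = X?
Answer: 677821225/10241844804 ≈ 0.066182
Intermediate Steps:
j(L, c) = L + 2*c (j(L, c) = (L + c) + c = L + 2*c)
I(M) = -8 + 3*M**2 (I(M) = (M + 2*M)*M - 8 = (3*M)*M - 8 = 3*M**2 - 8 = -8 + 3*M**2)
B(F) = F**2
(I(10 - 1*(-1))/(-334) + B(-20)/303)**2 = ((-8 + 3*(10 - 1*(-1))**2)/(-334) + (-20)**2/303)**2 = ((-8 + 3*(10 + 1)**2)*(-1/334) + 400*(1/303))**2 = ((-8 + 3*11**2)*(-1/334) + 400/303)**2 = ((-8 + 3*121)*(-1/334) + 400/303)**2 = ((-8 + 363)*(-1/334) + 400/303)**2 = (355*(-1/334) + 400/303)**2 = (-355/334 + 400/303)**2 = (26035/101202)**2 = 677821225/10241844804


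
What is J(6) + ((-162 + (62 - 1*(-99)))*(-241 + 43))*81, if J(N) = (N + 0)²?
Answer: 16074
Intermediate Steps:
J(N) = N²
J(6) + ((-162 + (62 - 1*(-99)))*(-241 + 43))*81 = 6² + ((-162 + (62 - 1*(-99)))*(-241 + 43))*81 = 36 + ((-162 + (62 + 99))*(-198))*81 = 36 + ((-162 + 161)*(-198))*81 = 36 - 1*(-198)*81 = 36 + 198*81 = 36 + 16038 = 16074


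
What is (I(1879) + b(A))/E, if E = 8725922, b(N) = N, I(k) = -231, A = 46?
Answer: -185/8725922 ≈ -2.1201e-5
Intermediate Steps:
(I(1879) + b(A))/E = (-231 + 46)/8725922 = -185*1/8725922 = -185/8725922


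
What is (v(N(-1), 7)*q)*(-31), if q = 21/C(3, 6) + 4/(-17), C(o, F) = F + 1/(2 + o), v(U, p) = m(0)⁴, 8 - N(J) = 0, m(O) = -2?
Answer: -26576/17 ≈ -1563.3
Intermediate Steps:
N(J) = 8 (N(J) = 8 - 1*0 = 8 + 0 = 8)
v(U, p) = 16 (v(U, p) = (-2)⁴ = 16)
q = 1661/527 (q = 21/(((1 + 2*6 + 6*3)/(2 + 3))) + 4/(-17) = 21/(((1 + 12 + 18)/5)) + 4*(-1/17) = 21/(((⅕)*31)) - 4/17 = 21/(31/5) - 4/17 = 21*(5/31) - 4/17 = 105/31 - 4/17 = 1661/527 ≈ 3.1518)
(v(N(-1), 7)*q)*(-31) = (16*(1661/527))*(-31) = (26576/527)*(-31) = -26576/17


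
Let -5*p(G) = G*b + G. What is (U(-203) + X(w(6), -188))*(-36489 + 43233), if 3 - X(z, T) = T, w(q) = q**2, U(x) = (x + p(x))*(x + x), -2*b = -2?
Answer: 1673921496/5 ≈ 3.3478e+8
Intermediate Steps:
b = 1 (b = -1/2*(-2) = 1)
p(G) = -2*G/5 (p(G) = -(G*1 + G)/5 = -(G + G)/5 = -2*G/5)
U(x) = 6*x**2/5 (U(x) = (x - 2*x/5)*(x + x) = (3*x/5)*(2*x) = 6*x**2/5)
X(z, T) = 3 - T
(U(-203) + X(w(6), -188))*(-36489 + 43233) = ((6/5)*(-203)**2 + (3 - 1*(-188)))*(-36489 + 43233) = ((6/5)*41209 + (3 + 188))*6744 = (247254/5 + 191)*6744 = (248209/5)*6744 = 1673921496/5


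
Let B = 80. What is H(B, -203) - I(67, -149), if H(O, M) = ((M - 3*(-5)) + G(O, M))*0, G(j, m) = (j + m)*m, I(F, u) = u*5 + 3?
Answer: 742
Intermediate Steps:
I(F, u) = 3 + 5*u (I(F, u) = 5*u + 3 = 3 + 5*u)
G(j, m) = m*(j + m)
H(O, M) = 0 (H(O, M) = ((M - 3*(-5)) + M*(O + M))*0 = ((M + 15) + M*(M + O))*0 = ((15 + M) + M*(M + O))*0 = (15 + M + M*(M + O))*0 = 0)
H(B, -203) - I(67, -149) = 0 - (3 + 5*(-149)) = 0 - (3 - 745) = 0 - 1*(-742) = 0 + 742 = 742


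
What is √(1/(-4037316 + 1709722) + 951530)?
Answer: √5155098208949991486/2327594 ≈ 975.46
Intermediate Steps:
√(1/(-4037316 + 1709722) + 951530) = √(1/(-2327594) + 951530) = √(-1/2327594 + 951530) = √(2214775518819/2327594) = √5155098208949991486/2327594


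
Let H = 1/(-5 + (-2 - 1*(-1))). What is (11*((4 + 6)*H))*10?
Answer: -550/3 ≈ -183.33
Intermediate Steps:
H = -1/6 (H = 1/(-5 + (-2 + 1)) = 1/(-5 - 1) = 1/(-6) = -1/6 ≈ -0.16667)
(11*((4 + 6)*H))*10 = (11*((4 + 6)*(-1/6)))*10 = (11*(10*(-1/6)))*10 = (11*(-5/3))*10 = -55/3*10 = -550/3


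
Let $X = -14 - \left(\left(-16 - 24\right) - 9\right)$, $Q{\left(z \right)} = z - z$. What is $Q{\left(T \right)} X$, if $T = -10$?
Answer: $0$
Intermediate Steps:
$Q{\left(z \right)} = 0$
$X = 35$ ($X = -14 - \left(-40 - 9\right) = -14 - -49 = -14 + 49 = 35$)
$Q{\left(T \right)} X = 0 \cdot 35 = 0$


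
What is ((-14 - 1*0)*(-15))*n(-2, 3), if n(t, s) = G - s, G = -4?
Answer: -1470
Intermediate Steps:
n(t, s) = -4 - s
((-14 - 1*0)*(-15))*n(-2, 3) = ((-14 - 1*0)*(-15))*(-4 - 1*3) = ((-14 + 0)*(-15))*(-4 - 3) = -14*(-15)*(-7) = 210*(-7) = -1470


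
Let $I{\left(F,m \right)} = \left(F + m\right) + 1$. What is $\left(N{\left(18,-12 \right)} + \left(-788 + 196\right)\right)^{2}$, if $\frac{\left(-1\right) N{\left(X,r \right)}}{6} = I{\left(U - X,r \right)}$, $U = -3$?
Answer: $160000$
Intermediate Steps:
$I{\left(F,m \right)} = 1 + F + m$
$N{\left(X,r \right)} = 12 - 6 r + 6 X$ ($N{\left(X,r \right)} = - 6 \left(1 - \left(3 + X\right) + r\right) = - 6 \left(-2 + r - X\right) = 12 - 6 r + 6 X$)
$\left(N{\left(18,-12 \right)} + \left(-788 + 196\right)\right)^{2} = \left(\left(12 - -72 + 6 \cdot 18\right) + \left(-788 + 196\right)\right)^{2} = \left(\left(12 + 72 + 108\right) - 592\right)^{2} = \left(192 - 592\right)^{2} = \left(-400\right)^{2} = 160000$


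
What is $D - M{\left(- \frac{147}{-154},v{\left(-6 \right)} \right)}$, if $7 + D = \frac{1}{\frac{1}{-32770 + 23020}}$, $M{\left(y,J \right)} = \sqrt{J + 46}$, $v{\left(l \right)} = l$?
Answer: $-9757 - 2 \sqrt{10} \approx -9763.3$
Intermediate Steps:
$M{\left(y,J \right)} = \sqrt{46 + J}$
$D = -9757$ ($D = -7 + \frac{1}{\frac{1}{-32770 + 23020}} = -7 + \frac{1}{\frac{1}{-9750}} = -7 + \frac{1}{- \frac{1}{9750}} = -7 - 9750 = -9757$)
$D - M{\left(- \frac{147}{-154},v{\left(-6 \right)} \right)} = -9757 - \sqrt{46 - 6} = -9757 - \sqrt{40} = -9757 - 2 \sqrt{10}$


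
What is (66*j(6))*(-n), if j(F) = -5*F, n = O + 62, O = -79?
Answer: -33660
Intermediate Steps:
n = -17 (n = -79 + 62 = -17)
(66*j(6))*(-n) = (66*(-5*6))*(-1*(-17)) = (66*(-30))*17 = -1980*17 = -33660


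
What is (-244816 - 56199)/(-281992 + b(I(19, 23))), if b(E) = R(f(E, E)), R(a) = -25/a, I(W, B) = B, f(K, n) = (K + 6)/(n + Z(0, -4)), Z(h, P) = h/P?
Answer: 8729435/8178343 ≈ 1.0674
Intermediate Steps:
f(K, n) = (6 + K)/n (f(K, n) = (K + 6)/(n + 0/(-4)) = (6 + K)/(n + 0*(-¼)) = (6 + K)/(n + 0) = (6 + K)/n)
b(E) = -25*E/(6 + E)
(-244816 - 56199)/(-281992 + b(I(19, 23))) = (-244816 - 56199)/(-281992 - 25*23/(6 + 23)) = -301015/(-281992 - 25*23/29) = -301015/(-281992 - 25*23*1/29) = -301015/(-281992 - 575/29) = -301015/(-8178343/29) = -301015*(-29/8178343) = 8729435/8178343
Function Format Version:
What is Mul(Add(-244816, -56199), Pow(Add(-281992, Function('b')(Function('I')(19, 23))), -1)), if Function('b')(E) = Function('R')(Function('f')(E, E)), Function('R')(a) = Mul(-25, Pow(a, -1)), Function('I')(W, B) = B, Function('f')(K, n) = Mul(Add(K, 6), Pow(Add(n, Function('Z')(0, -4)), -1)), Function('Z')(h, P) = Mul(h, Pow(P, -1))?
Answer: Rational(8729435, 8178343) ≈ 1.0674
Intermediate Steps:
Function('f')(K, n) = Mul(Pow(n, -1), Add(6, K)) (Function('f')(K, n) = Mul(Add(K, 6), Pow(Add(n, Mul(0, Pow(-4, -1))), -1)) = Mul(Add(6, K), Pow(Add(n, Mul(0, Rational(-1, 4))), -1)) = Mul(Add(6, K), Pow(Add(n, 0), -1)) = Mul(Add(6, K), Pow(n, -1)) = Mul(Pow(n, -1), Add(6, K)))
Function('b')(E) = Mul(-25, E, Pow(Add(6, E), -1)) (Function('b')(E) = Mul(-25, Pow(Mul(Pow(E, -1), Add(6, E)), -1)) = Mul(-25, Mul(E, Pow(Add(6, E), -1))) = Mul(-25, E, Pow(Add(6, E), -1)))
Mul(Add(-244816, -56199), Pow(Add(-281992, Function('b')(Function('I')(19, 23))), -1)) = Mul(Add(-244816, -56199), Pow(Add(-281992, Mul(-25, 23, Pow(Add(6, 23), -1))), -1)) = Mul(-301015, Pow(Add(-281992, Mul(-25, 23, Pow(29, -1))), -1)) = Mul(-301015, Pow(Add(-281992, Mul(-25, 23, Rational(1, 29))), -1)) = Mul(-301015, Pow(Add(-281992, Rational(-575, 29)), -1)) = Mul(-301015, Pow(Rational(-8178343, 29), -1)) = Mul(-301015, Rational(-29, 8178343)) = Rational(8729435, 8178343)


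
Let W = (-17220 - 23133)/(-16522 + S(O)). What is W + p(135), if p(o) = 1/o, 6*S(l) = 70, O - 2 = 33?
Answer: 16392496/6686685 ≈ 2.4515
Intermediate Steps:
O = 35 (O = 2 + 33 = 35)
S(l) = 35/3 (S(l) = (⅙)*70 = 35/3)
W = 121059/49531 (W = (-17220 - 23133)/(-16522 + 35/3) = -40353/(-49531/3) = -40353*(-3/49531) = 121059/49531 ≈ 2.4441)
W + p(135) = 121059/49531 + 1/135 = 16392496/6686685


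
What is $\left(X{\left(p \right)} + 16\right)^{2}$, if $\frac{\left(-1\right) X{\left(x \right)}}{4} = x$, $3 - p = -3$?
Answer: $64$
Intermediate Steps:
$p = 6$ ($p = 3 - -3 = 3 + 3 = 6$)
$X{\left(x \right)} = - 4 x$
$\left(X{\left(p \right)} + 16\right)^{2} = \left(\left(-4\right) 6 + 16\right)^{2} = \left(-24 + 16\right)^{2} = \left(-8\right)^{2} = 64$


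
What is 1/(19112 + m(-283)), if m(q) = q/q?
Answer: 1/19113 ≈ 5.2320e-5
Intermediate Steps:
m(q) = 1
1/(19112 + m(-283)) = 1/(19112 + 1) = 1/19113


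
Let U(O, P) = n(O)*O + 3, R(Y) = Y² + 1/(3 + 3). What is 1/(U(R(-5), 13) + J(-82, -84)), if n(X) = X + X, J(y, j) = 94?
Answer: 18/24547 ≈ 0.00073329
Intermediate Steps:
n(X) = 2*X
R(Y) = ⅙ + Y² (R(Y) = Y² + 1/6 = Y² + ⅙ = ⅙ + Y²)
U(O, P) = 3 + 2*O² (U(O, P) = (2*O)*O + 3 = 2*O² + 3 = 3 + 2*O²)
1/(U(R(-5), 13) + J(-82, -84)) = 1/((3 + 2*(⅙ + (-5)²)²) + 94) = 1/((3 + 2*(⅙ + 25)²) + 94) = 1/((3 + 2*(151/6)²) + 94) = 1/((3 + 2*(22801/36)) + 94) = 1/((3 + 22801/18) + 94) = 1/(22855/18 + 94) = 1/(24547/18) = 18/24547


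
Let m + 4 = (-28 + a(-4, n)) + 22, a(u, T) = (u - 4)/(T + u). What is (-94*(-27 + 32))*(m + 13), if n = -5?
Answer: -16450/9 ≈ -1827.8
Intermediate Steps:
a(u, T) = (-4 + u)/(T + u)
m = -82/9 (m = -4 + ((-28 + (-4 - 4)/(-5 - 4)) + 22) = -4 + ((-28 - 8/(-9)) + 22) = -4 + ((-28 - ⅑*(-8)) + 22) = -4 + ((-28 + 8/9) + 22) = -4 + (-244/9 + 22) = -4 - 46/9 = -82/9 ≈ -9.1111)
(-94*(-27 + 32))*(m + 13) = (-94*(-27 + 32))*(-82/9 + 13) = -94*5*(35/9) = -470*35/9 = -16450/9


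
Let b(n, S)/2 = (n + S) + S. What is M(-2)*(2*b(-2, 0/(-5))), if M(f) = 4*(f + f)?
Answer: 128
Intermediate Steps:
M(f) = 8*f (M(f) = 4*(2*f) = 8*f)
b(n, S) = 2*n + 4*S (b(n, S) = 2*((n + S) + S) = 2*((S + n) + S) = 2*(n + 2*S) = 2*n + 4*S)
M(-2)*(2*b(-2, 0/(-5))) = (8*(-2))*(2*(2*(-2) + 4*(0/(-5)))) = -32*(-4 + 4*(0*(-⅕))) = -32*(-4 + 4*0) = -32*(-4 + 0) = -32*(-4) = -16*(-8) = 128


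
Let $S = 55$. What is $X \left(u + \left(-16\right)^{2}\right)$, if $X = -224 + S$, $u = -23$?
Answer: $-39377$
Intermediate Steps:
$X = -169$ ($X = -224 + 55 = -169$)
$X \left(u + \left(-16\right)^{2}\right) = - 169 \left(-23 + \left(-16\right)^{2}\right) = - 169 \left(-23 + 256\right) = \left(-169\right) 233 = -39377$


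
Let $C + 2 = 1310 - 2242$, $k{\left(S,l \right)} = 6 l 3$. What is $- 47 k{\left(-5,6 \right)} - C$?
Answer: $-4142$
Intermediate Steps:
$k{\left(S,l \right)} = 18 l$
$C = -934$ ($C = -2 + \left(1310 - 2242\right) = -2 - 932 = -934$)
$- 47 k{\left(-5,6 \right)} - C = - 47 \cdot 18 \cdot 6 - -934 = \left(-47\right) 108 + 934 = -5076 + 934 = -4142$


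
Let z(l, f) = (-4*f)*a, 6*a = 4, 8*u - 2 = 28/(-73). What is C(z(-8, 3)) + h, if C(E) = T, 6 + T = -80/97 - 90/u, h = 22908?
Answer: 128514266/5723 ≈ 22456.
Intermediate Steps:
u = 59/292 (u = ¼ + (28/(-73))/8 = ¼ + (28*(-1/73))/8 = ¼ + (⅛)*(-28/73) = ¼ - 7/146 = 59/292 ≈ 0.20205)
a = ⅔ (a = (⅙)*4 = ⅔ ≈ 0.66667)
z(l, f) = -8*f/3 (z(l, f) = -4*f*(⅔) = -8*f/3)
T = -2588218/5723 (T = -6 + (-80/97 - 90/59/292) = -6 + (-80*1/97 - 90*292/59) = -6 + (-80/97 - 26280/59) = -6 - 2553880/5723 = -2588218/5723 ≈ -452.25)
C(E) = -2588218/5723
C(z(-8, 3)) + h = -2588218/5723 + 22908 = 128514266/5723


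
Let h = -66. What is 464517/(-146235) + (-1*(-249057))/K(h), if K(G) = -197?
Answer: -12170786748/9602765 ≈ -1267.4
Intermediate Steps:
464517/(-146235) + (-1*(-249057))/K(h) = 464517/(-146235) - 1*(-249057)/(-197) = 464517*(-1/146235) + 249057*(-1/197) = -154839/48745 - 249057/197 = -12170786748/9602765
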